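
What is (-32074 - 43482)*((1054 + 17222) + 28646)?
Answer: -3545238632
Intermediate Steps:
(-32074 - 43482)*((1054 + 17222) + 28646) = -75556*(18276 + 28646) = -75556*46922 = -3545238632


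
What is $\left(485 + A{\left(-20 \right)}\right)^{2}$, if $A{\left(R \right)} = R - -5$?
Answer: $220900$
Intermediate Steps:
$A{\left(R \right)} = 5 + R$ ($A{\left(R \right)} = R + 5 = 5 + R$)
$\left(485 + A{\left(-20 \right)}\right)^{2} = \left(485 + \left(5 - 20\right)\right)^{2} = \left(485 - 15\right)^{2} = 470^{2} = 220900$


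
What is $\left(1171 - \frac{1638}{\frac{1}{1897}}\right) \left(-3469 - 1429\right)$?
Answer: $15213751270$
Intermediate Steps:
$\left(1171 - \frac{1638}{\frac{1}{1897}}\right) \left(-3469 - 1429\right) = \left(1171 - 1638 \frac{1}{\frac{1}{1897}}\right) \left(-4898\right) = \left(1171 - 3107286\right) \left(-4898\right) = \left(-3106115\right) \left(-4898\right) = 15213751270$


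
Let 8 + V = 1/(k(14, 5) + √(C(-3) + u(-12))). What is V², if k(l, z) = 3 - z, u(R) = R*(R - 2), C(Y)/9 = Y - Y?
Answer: (655 - √42)²/6724 ≈ 62.549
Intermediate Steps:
C(Y) = 0 (C(Y) = 9*(Y - Y) = 9*0 = 0)
u(R) = R*(-2 + R)
V = -8 + 1/(-2 + 2*√42) (V = -8 + 1/((3 - 1*5) + √(0 - 12*(-2 - 12))) = -8 + 1/((3 - 5) + √(0 - 12*(-14))) = -8 + 1/(-2 + √(0 + 168)) = -8 + 1/(-2 + √168) = -8 + 1/(-2 + 2*√42) ≈ -7.9088)
V² = (-655/82 + √42/82)²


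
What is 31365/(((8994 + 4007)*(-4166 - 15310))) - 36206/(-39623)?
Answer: 1018487455629/1114759980172 ≈ 0.91364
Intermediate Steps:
31365/(((8994 + 4007)*(-4166 - 15310))) - 36206/(-39623) = 31365/((13001*(-19476))) - 36206*(-1/39623) = 31365/(-253207476) + 36206/39623 = 31365*(-1/253207476) + 36206/39623 = -3485/28134164 + 36206/39623 = 1018487455629/1114759980172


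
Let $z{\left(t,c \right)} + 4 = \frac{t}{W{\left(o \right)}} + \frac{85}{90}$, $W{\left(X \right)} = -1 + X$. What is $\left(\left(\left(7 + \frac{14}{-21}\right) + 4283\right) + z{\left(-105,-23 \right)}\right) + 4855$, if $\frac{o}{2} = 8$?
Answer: $\frac{164417}{18} \approx 9134.3$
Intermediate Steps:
$o = 16$ ($o = 2 \cdot 8 = 16$)
$z{\left(t,c \right)} = - \frac{55}{18} + \frac{t}{15}$ ($z{\left(t,c \right)} = -4 + \left(\frac{t}{-1 + 16} + \frac{85}{90}\right) = -4 + \left(\frac{t}{15} + 85 \cdot \frac{1}{90}\right) = -4 + \left(t \frac{1}{15} + \frac{17}{18}\right) = -4 + \left(\frac{t}{15} + \frac{17}{18}\right) = -4 + \left(\frac{17}{18} + \frac{t}{15}\right) = - \frac{55}{18} + \frac{t}{15}$)
$\left(\left(\left(7 + \frac{14}{-21}\right) + 4283\right) + z{\left(-105,-23 \right)}\right) + 4855 = \left(\left(\left(7 + \frac{14}{-21}\right) + 4283\right) + \left(- \frac{55}{18} + \frac{1}{15} \left(-105\right)\right)\right) + 4855 = \left(\left(\left(7 + 14 \left(- \frac{1}{21}\right)\right) + 4283\right) - \frac{181}{18}\right) + 4855 = \left(\left(\left(7 - \frac{2}{3}\right) + 4283\right) - \frac{181}{18}\right) + 4855 = \left(\left(\frac{19}{3} + 4283\right) - \frac{181}{18}\right) + 4855 = \left(\frac{12868}{3} - \frac{181}{18}\right) + 4855 = \frac{77027}{18} + 4855 = \frac{164417}{18}$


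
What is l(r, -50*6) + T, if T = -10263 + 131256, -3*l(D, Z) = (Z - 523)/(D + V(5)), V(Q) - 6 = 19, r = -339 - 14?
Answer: 119056289/984 ≈ 1.2099e+5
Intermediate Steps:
r = -353
V(Q) = 25 (V(Q) = 6 + 19 = 25)
l(D, Z) = -(-523 + Z)/(3*(25 + D)) (l(D, Z) = -(Z - 523)/(3*(D + 25)) = -(-523 + Z)/(3*(25 + D)))
T = 120993
l(r, -50*6) + T = (523 - (-50)*6)/(3*(25 - 353)) + 120993 = (1/3)*(523 - 1*(-300))/(-328) + 120993 = (1/3)*(-1/328)*(523 + 300) + 120993 = (1/3)*(-1/328)*823 + 120993 = -823/984 + 120993 = 119056289/984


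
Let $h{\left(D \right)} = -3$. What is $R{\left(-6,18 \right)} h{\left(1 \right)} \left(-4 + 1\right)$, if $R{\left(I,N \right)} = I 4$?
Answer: $-216$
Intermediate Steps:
$R{\left(I,N \right)} = 4 I$
$R{\left(-6,18 \right)} h{\left(1 \right)} \left(-4 + 1\right) = 4 \left(-6\right) \left(- 3 \left(-4 + 1\right)\right) = - 24 \left(\left(-3\right) \left(-3\right)\right) = \left(-24\right) 9 = -216$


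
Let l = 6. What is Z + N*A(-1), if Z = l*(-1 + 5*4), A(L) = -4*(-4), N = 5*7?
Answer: 674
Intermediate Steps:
N = 35
A(L) = 16
Z = 114 (Z = 6*(-1 + 5*4) = 6*(-1 + 20) = 6*19 = 114)
Z + N*A(-1) = 114 + 35*16 = 114 + 560 = 674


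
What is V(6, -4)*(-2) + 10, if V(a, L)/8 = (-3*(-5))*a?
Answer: -1430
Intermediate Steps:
V(a, L) = 120*a (V(a, L) = 8*((-3*(-5))*a) = 8*(15*a) = 120*a)
V(6, -4)*(-2) + 10 = (120*6)*(-2) + 10 = 720*(-2) + 10 = -1440 + 10 = -1430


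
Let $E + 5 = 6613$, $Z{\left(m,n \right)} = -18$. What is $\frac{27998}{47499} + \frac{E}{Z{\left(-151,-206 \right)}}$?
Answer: $- \frac{52228238}{142497} \approx -366.52$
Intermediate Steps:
$E = 6608$ ($E = -5 + 6613 = 6608$)
$\frac{27998}{47499} + \frac{E}{Z{\left(-151,-206 \right)}} = \frac{27998}{47499} + \frac{6608}{-18} = 27998 \cdot \frac{1}{47499} + 6608 \left(- \frac{1}{18}\right) = \frac{27998}{47499} - \frac{3304}{9} = - \frac{52228238}{142497}$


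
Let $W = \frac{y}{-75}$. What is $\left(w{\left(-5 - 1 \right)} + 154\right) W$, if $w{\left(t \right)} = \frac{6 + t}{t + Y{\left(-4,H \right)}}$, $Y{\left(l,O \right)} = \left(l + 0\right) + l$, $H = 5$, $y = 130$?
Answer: $- \frac{4004}{15} \approx -266.93$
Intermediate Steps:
$Y{\left(l,O \right)} = 2 l$ ($Y{\left(l,O \right)} = l + l = 2 l$)
$w{\left(t \right)} = \frac{6 + t}{-8 + t}$ ($w{\left(t \right)} = \frac{6 + t}{t + 2 \left(-4\right)} = \frac{6 + t}{t - 8} = \frac{6 + t}{-8 + t}$)
$W = - \frac{26}{15}$ ($W = \frac{130}{-75} = 130 \left(- \frac{1}{75}\right) = - \frac{26}{15} \approx -1.7333$)
$\left(w{\left(-5 - 1 \right)} + 154\right) W = \left(\frac{6 - 6}{-8 - 6} + 154\right) \left(- \frac{26}{15}\right) = \left(\frac{1}{-14} \cdot 0 + 154\right) \left(- \frac{26}{15}\right) = \left(\left(- \frac{1}{14}\right) 0 + 154\right) \left(- \frac{26}{15}\right) = \left(0 + 154\right) \left(- \frac{26}{15}\right) = 154 \left(- \frac{26}{15}\right) = - \frac{4004}{15}$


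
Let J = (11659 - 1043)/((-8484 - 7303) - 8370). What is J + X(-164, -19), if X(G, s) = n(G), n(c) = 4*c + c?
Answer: -19819356/24157 ≈ -820.44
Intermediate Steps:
n(c) = 5*c
X(G, s) = 5*G
J = -10616/24157 (J = 10616/(-15787 - 8370) = 10616/(-24157) = 10616*(-1/24157) = -10616/24157 ≈ -0.43946)
J + X(-164, -19) = -10616/24157 + 5*(-164) = -10616/24157 - 820 = -19819356/24157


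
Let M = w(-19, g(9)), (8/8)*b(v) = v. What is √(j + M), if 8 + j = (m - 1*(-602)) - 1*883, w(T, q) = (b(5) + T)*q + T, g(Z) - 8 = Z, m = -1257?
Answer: I*√1803 ≈ 42.462*I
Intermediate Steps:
b(v) = v
g(Z) = 8 + Z
w(T, q) = T + q*(5 + T) (w(T, q) = (5 + T)*q + T = q*(5 + T) + T = T + q*(5 + T))
M = -257 (M = -19 + 5*(8 + 9) - 19*(8 + 9) = -19 + 5*17 - 19*17 = -19 + 85 - 323 = -257)
j = -1546 (j = -8 + ((-1257 - 1*(-602)) - 1*883) = -8 + ((-1257 + 602) - 883) = -8 + (-655 - 883) = -8 - 1538 = -1546)
√(j + M) = √(-1546 - 257) = √(-1803) = I*√1803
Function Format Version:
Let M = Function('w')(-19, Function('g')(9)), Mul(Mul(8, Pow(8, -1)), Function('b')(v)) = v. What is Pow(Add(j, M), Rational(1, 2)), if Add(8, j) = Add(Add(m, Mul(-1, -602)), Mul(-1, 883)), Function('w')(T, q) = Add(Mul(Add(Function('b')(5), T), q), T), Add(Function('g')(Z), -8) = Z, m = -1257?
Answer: Mul(I, Pow(1803, Rational(1, 2))) ≈ Mul(42.462, I)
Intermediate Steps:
Function('b')(v) = v
Function('g')(Z) = Add(8, Z)
Function('w')(T, q) = Add(T, Mul(q, Add(5, T))) (Function('w')(T, q) = Add(Mul(Add(5, T), q), T) = Add(Mul(q, Add(5, T)), T) = Add(T, Mul(q, Add(5, T))))
M = -257 (M = Add(-19, Mul(5, Add(8, 9)), Mul(-19, Add(8, 9))) = Add(-19, Mul(5, 17), Mul(-19, 17)) = Add(-19, 85, -323) = -257)
j = -1546 (j = Add(-8, Add(Add(-1257, Mul(-1, -602)), Mul(-1, 883))) = Add(-8, Add(Add(-1257, 602), -883)) = Add(-8, Add(-655, -883)) = Add(-8, -1538) = -1546)
Pow(Add(j, M), Rational(1, 2)) = Pow(Add(-1546, -257), Rational(1, 2)) = Pow(-1803, Rational(1, 2)) = Mul(I, Pow(1803, Rational(1, 2)))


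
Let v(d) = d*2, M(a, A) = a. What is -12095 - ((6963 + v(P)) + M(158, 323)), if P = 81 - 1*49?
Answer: -19280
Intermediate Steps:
P = 32 (P = 81 - 49 = 32)
v(d) = 2*d
-12095 - ((6963 + v(P)) + M(158, 323)) = -12095 - ((6963 + 2*32) + 158) = -12095 - ((6963 + 64) + 158) = -12095 - (7027 + 158) = -12095 - 1*7185 = -12095 - 7185 = -19280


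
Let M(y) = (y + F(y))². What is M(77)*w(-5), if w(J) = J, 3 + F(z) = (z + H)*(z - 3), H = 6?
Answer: -193193280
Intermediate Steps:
F(z) = -3 + (-3 + z)*(6 + z) (F(z) = -3 + (z + 6)*(z - 3) = -3 + (6 + z)*(-3 + z) = -3 + (-3 + z)*(6 + z))
M(y) = (-21 + y² + 4*y)² (M(y) = (y + (-21 + y² + 3*y))² = (-21 + y² + 4*y)²)
M(77)*w(-5) = (-21 + 77² + 4*77)²*(-5) = (-21 + 5929 + 308)²*(-5) = 6216²*(-5) = 38638656*(-5) = -193193280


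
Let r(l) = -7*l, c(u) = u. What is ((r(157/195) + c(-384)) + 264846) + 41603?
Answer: 59681576/195 ≈ 3.0606e+5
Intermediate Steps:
((r(157/195) + c(-384)) + 264846) + 41603 = ((-1099/195 - 384) + 264846) + 41603 = (-75979/195 + 264846) + 41603 = 51568991/195 + 41603 = 59681576/195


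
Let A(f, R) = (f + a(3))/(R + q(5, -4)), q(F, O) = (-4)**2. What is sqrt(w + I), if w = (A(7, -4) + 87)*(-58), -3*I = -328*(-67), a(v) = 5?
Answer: 2*I*sqrt(27966)/3 ≈ 111.49*I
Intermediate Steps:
q(F, O) = 16
A(f, R) = (5 + f)/(16 + R) (A(f, R) = (f + 5)/(R + 16) = (5 + f)/(16 + R))
I = -21976/3 (I = -(-328)*(-67)/3 = -1/3*21976 = -21976/3 ≈ -7325.3)
w = -5104 (w = ((5 + 7)/(16 - 4) + 87)*(-58) = (12/12 + 87)*(-58) = ((1/12)*12 + 87)*(-58) = (1 + 87)*(-58) = 88*(-58) = -5104)
sqrt(w + I) = sqrt(-5104 - 21976/3) = sqrt(-37288/3) = 2*I*sqrt(27966)/3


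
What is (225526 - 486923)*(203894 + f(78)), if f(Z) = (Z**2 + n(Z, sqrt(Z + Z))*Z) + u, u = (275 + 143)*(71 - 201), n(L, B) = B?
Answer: -40683306286 - 40777932*sqrt(39) ≈ -4.0938e+10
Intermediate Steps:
u = -54340 (u = 418*(-130) = -54340)
f(Z) = -54340 + Z**2 + sqrt(2)*Z**(3/2) (f(Z) = (Z**2 + sqrt(Z + Z)*Z) - 54340 = (Z**2 + sqrt(2*Z)*Z) - 54340 = (Z**2 + (sqrt(2)*sqrt(Z))*Z) - 54340 = (Z**2 + sqrt(2)*Z**(3/2)) - 54340 = -54340 + Z**2 + sqrt(2)*Z**(3/2))
(225526 - 486923)*(203894 + f(78)) = (225526 - 486923)*(203894 + (-54340 + 78**2 + sqrt(2)*78**(3/2))) = -261397*(203894 + (-54340 + 6084 + sqrt(2)*(78*sqrt(78)))) = -261397*(203894 + (-54340 + 6084 + 156*sqrt(39))) = -261397*(203894 + (-48256 + 156*sqrt(39))) = -261397*(155638 + 156*sqrt(39)) = -40683306286 - 40777932*sqrt(39)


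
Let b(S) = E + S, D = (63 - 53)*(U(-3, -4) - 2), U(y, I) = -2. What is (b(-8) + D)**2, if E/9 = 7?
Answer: 225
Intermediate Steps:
E = 63 (E = 9*7 = 63)
D = -40 (D = (63 - 53)*(-2 - 2) = 10*(-4) = -40)
b(S) = 63 + S
(b(-8) + D)**2 = ((63 - 8) - 40)**2 = (55 - 40)**2 = 15**2 = 225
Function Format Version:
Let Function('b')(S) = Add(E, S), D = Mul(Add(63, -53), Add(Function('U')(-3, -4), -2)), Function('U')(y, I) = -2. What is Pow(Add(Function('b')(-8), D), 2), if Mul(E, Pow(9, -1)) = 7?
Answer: 225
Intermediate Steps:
E = 63 (E = Mul(9, 7) = 63)
D = -40 (D = Mul(Add(63, -53), Add(-2, -2)) = Mul(10, -4) = -40)
Function('b')(S) = Add(63, S)
Pow(Add(Function('b')(-8), D), 2) = Pow(Add(Add(63, -8), -40), 2) = Pow(Add(55, -40), 2) = Pow(15, 2) = 225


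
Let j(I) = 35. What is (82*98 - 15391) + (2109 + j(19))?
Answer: -5211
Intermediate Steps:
(82*98 - 15391) + (2109 + j(19)) = (82*98 - 15391) + (2109 + 35) = (8036 - 15391) + 2144 = -7355 + 2144 = -5211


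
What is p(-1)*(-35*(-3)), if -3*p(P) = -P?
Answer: -35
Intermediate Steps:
p(P) = P/3 (p(P) = -(-1)*P/3 = P/3)
p(-1)*(-35*(-3)) = ((⅓)*(-1))*(-35*(-3)) = -⅓*105 = -35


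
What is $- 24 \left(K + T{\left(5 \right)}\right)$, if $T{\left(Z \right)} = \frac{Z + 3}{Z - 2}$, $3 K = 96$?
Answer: $-832$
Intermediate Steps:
$K = 32$ ($K = \frac{1}{3} \cdot 96 = 32$)
$T{\left(Z \right)} = \frac{3 + Z}{-2 + Z}$
$- 24 \left(K + T{\left(5 \right)}\right) = - 24 \left(32 + \frac{3 + 5}{-2 + 5}\right) = - 24 \left(32 + \frac{1}{3} \cdot 8\right) = - 24 \left(32 + \frac{8}{3}\right) = \left(-24\right) \frac{104}{3} = -832$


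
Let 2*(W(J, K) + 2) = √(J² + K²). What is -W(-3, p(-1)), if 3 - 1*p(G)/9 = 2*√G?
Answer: 2 - 3*√(46 - 108*I)/2 ≈ -11.558 + 8.9617*I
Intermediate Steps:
p(G) = 27 - 18*√G
W(J, K) = -2 + √(J² + K²)/2
-W(-3, p(-1)) = -(-2 + √((-3)² + (27 - 18*I)²)/2) = -(-2 + √(9 + (27 - 18*I)²)/2) = 2 - √(9 + (27 - 18*I)²)/2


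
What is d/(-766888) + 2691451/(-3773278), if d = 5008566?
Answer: -5240688343459/723420404716 ≈ -7.2443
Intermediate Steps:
d/(-766888) + 2691451/(-3773278) = 5008566/(-766888) + 2691451/(-3773278) = 5008566*(-1/766888) + 2691451*(-1/3773278) = -2504283/383444 - 2691451/3773278 = -5240688343459/723420404716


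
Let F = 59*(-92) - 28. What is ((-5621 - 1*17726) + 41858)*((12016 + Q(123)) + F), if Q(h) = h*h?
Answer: 401485079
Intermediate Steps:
Q(h) = h²
F = -5456 (F = -5428 - 28 = -5456)
((-5621 - 1*17726) + 41858)*((12016 + Q(123)) + F) = ((-5621 - 1*17726) + 41858)*((12016 + 123²) - 5456) = ((-5621 - 17726) + 41858)*((12016 + 15129) - 5456) = (-23347 + 41858)*(27145 - 5456) = 18511*21689 = 401485079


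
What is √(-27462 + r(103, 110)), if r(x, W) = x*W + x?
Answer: 3*I*√1781 ≈ 126.61*I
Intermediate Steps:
r(x, W) = x + W*x (r(x, W) = W*x + x = x + W*x)
√(-27462 + r(103, 110)) = √(-27462 + 103*(1 + 110)) = √(-27462 + 103*111) = √(-27462 + 11433) = √(-16029) = 3*I*√1781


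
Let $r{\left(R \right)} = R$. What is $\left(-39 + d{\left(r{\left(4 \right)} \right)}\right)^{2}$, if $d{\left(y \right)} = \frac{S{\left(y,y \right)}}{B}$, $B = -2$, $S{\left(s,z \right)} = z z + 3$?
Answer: $\frac{9409}{4} \approx 2352.3$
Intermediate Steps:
$S{\left(s,z \right)} = 3 + z^{2}$ ($S{\left(s,z \right)} = z^{2} + 3 = 3 + z^{2}$)
$d{\left(y \right)} = - \frac{3}{2} - \frac{y^{2}}{2}$ ($d{\left(y \right)} = \frac{3 + y^{2}}{-2} = \left(3 + y^{2}\right) \left(- \frac{1}{2}\right) = - \frac{3}{2} - \frac{y^{2}}{2}$)
$\left(-39 + d{\left(r{\left(4 \right)} \right)}\right)^{2} = \left(-39 - \left(\frac{3}{2} + \frac{4^{2}}{2}\right)\right)^{2} = \left(-39 - \frac{19}{2}\right)^{2} = \left(- \frac{97}{2}\right)^{2} = \frac{9409}{4}$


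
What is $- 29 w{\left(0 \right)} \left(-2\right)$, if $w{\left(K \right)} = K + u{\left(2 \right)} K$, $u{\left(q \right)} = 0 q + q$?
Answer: $0$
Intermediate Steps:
$u{\left(q \right)} = q$ ($u{\left(q \right)} = 0 + q = q$)
$w{\left(K \right)} = 3 K$ ($w{\left(K \right)} = K + 2 K = 3 K$)
$- 29 w{\left(0 \right)} \left(-2\right) = - 29 \cdot 3 \cdot 0 \left(-2\right) = \left(-29\right) 0 \left(-2\right) = 0 \left(-2\right) = 0$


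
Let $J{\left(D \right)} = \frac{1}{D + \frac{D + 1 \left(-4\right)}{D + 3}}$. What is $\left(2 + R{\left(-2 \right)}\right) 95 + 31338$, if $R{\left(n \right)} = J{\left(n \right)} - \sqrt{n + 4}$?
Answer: $\frac{252129}{8} - 95 \sqrt{2} \approx 31382.0$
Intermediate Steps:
$J{\left(D \right)} = \frac{1}{D + \frac{-4 + D}{3 + D}}$ ($J{\left(D \right)} = \frac{1}{D + \frac{D - 4}{3 + D}} = \frac{1}{D + \frac{-4 + D}{3 + D}}$)
$R{\left(n \right)} = - \sqrt{4 + n} + \frac{3 + n}{-4 + n^{2} + 4 n}$ ($R{\left(n \right)} = \frac{3 + n}{-4 + n^{2} + 4 n} - \sqrt{n + 4} = \frac{3 + n}{-4 + n^{2} + 4 n} - \sqrt{4 + n} = - \sqrt{4 + n} + \frac{3 + n}{-4 + n^{2} + 4 n}$)
$\left(2 + R{\left(-2 \right)}\right) 95 + 31338 = \left(2 + \frac{3 - 2 + \sqrt{4 - 2} \left(4 - \left(-2\right)^{2} - -8\right)}{-4 + \left(-2\right)^{2} + 4 \left(-2\right)}\right) 95 + 31338 = \left(2 + \frac{3 - 2 + \sqrt{2} \left(4 - 4 + 8\right)}{-4 + 4 - 8}\right) 95 + 31338 = \left(2 + \frac{3 - 2 + \sqrt{2} \left(4 - 4 + 8\right)}{-8}\right) 95 + 31338 = \left(2 - \frac{3 - 2 + \sqrt{2} \cdot 8}{8}\right) 95 + 31338 = \left(2 - \frac{3 - 2 + 8 \sqrt{2}}{8}\right) 95 + 31338 = \left(2 - \frac{1 + 8 \sqrt{2}}{8}\right) 95 + 31338 = \left(2 - \left(\frac{1}{8} + \sqrt{2}\right)\right) 95 + 31338 = \left(\frac{15}{8} - \sqrt{2}\right) 95 + 31338 = \left(\frac{1425}{8} - 95 \sqrt{2}\right) + 31338 = \frac{252129}{8} - 95 \sqrt{2}$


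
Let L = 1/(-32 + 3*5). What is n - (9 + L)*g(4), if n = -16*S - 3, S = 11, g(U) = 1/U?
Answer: -3081/17 ≈ -181.24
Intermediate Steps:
L = -1/17 (L = 1/(-32 + 15) = 1/(-17) = -1/17 ≈ -0.058824)
n = -179 (n = -16*11 - 3 = -176 - 3 = -179)
n - (9 + L)*g(4) = -179 - (9 - 1/17)/4 = -179 - 152/(17*4) = -179 - 1*38/17 = -179 - 38/17 = -3081/17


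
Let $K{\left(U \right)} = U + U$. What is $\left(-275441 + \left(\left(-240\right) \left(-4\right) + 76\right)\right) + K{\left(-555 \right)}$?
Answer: $-275515$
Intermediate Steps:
$K{\left(U \right)} = 2 U$
$\left(-275441 + \left(\left(-240\right) \left(-4\right) + 76\right)\right) + K{\left(-555 \right)} = \left(-275441 + \left(\left(-240\right) \left(-4\right) + 76\right)\right) + 2 \left(-555\right) = \left(-275441 + \left(960 + 76\right)\right) - 1110 = \left(-275441 + 1036\right) - 1110 = -274405 - 1110 = -275515$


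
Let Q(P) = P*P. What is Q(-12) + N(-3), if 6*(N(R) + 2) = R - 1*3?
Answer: 141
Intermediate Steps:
N(R) = -5/2 + R/6 (N(R) = -2 + (R - 1*3)/6 = -2 + (R - 3)/6 = -2 + (-3 + R)/6 = -2 + (-½ + R/6) = -5/2 + R/6)
Q(P) = P²
Q(-12) + N(-3) = (-12)² + (-5/2 + (⅙)*(-3)) = 144 + (-5/2 - ½) = 144 - 3 = 141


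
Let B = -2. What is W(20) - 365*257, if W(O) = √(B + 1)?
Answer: -93805 + I ≈ -93805.0 + 1.0*I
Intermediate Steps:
W(O) = I (W(O) = √(-2 + 1) = √(-1) = I)
W(20) - 365*257 = I - 365*257 = I - 93805 = -93805 + I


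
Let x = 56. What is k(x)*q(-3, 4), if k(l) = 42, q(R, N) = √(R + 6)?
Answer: 42*√3 ≈ 72.746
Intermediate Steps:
q(R, N) = √(6 + R)
k(x)*q(-3, 4) = 42*√(6 - 3) = 42*√3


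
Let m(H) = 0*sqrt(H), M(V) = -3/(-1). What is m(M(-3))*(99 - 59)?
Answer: 0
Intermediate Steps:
M(V) = 3 (M(V) = -3*(-1) = 3)
m(H) = 0
m(M(-3))*(99 - 59) = 0*(99 - 59) = 0*40 = 0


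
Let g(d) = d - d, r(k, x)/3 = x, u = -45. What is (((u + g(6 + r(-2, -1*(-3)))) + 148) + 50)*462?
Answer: 70686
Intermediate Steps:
r(k, x) = 3*x
g(d) = 0
(((u + g(6 + r(-2, -1*(-3)))) + 148) + 50)*462 = (((-45 + 0) + 148) + 50)*462 = ((-45 + 148) + 50)*462 = (103 + 50)*462 = 153*462 = 70686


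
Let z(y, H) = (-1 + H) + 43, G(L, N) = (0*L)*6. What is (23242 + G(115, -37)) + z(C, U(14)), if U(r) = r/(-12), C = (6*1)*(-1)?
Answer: 139697/6 ≈ 23283.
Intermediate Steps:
G(L, N) = 0 (G(L, N) = 0*6 = 0)
C = -6 (C = 6*(-1) = -6)
U(r) = -r/12 (U(r) = r*(-1/12) = -r/12)
z(y, H) = 42 + H
(23242 + G(115, -37)) + z(C, U(14)) = (23242 + 0) + (42 - 1/12*14) = 23242 + (42 - 7/6) = 23242 + 245/6 = 139697/6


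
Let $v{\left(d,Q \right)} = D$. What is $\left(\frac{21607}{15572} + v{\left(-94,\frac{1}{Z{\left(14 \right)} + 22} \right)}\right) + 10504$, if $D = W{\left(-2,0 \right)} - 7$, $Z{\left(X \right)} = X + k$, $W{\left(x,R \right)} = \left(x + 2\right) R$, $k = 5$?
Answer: $\frac{9616523}{916} \approx 10498.0$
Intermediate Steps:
$W{\left(x,R \right)} = R \left(2 + x\right)$ ($W{\left(x,R \right)} = \left(2 + x\right) R = R \left(2 + x\right)$)
$Z{\left(X \right)} = 5 + X$ ($Z{\left(X \right)} = X + 5 = 5 + X$)
$D = -7$ ($D = 0 \left(2 - 2\right) - 7 = 0 \cdot 0 - 7 = 0 - 7 = -7$)
$v{\left(d,Q \right)} = -7$
$\left(\frac{21607}{15572} + v{\left(-94,\frac{1}{Z{\left(14 \right)} + 22} \right)}\right) + 10504 = \left(\frac{21607}{15572} - 7\right) + 10504 = \left(21607 \cdot \frac{1}{15572} - 7\right) + 10504 = \left(\frac{1271}{916} - 7\right) + 10504 = - \frac{5141}{916} + 10504 = \frac{9616523}{916}$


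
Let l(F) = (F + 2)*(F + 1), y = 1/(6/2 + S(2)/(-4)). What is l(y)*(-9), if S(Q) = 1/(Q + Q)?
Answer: -62370/2209 ≈ -28.234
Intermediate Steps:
S(Q) = 1/(2*Q)
y = 16/47 (y = 1/(6/2 + ((1/2)/2)/(-4)) = 1/(6*(1/2) + ((1/2)*(1/2))*(-1/4)) = 1/(3 + (1/4)*(-1/4)) = 1/(3 - 1/16) = 1/(47/16) = 16/47 ≈ 0.34043)
l(F) = (1 + F)*(2 + F) (l(F) = (2 + F)*(1 + F) = (1 + F)*(2 + F))
l(y)*(-9) = (2 + (16/47)**2 + 3*(16/47))*(-9) = (2 + 256/2209 + 48/47)*(-9) = (6930/2209)*(-9) = -62370/2209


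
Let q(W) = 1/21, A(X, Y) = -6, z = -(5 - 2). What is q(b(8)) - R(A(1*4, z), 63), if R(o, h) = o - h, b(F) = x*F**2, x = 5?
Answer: 1450/21 ≈ 69.048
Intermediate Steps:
z = -3 (z = -1*3 = -3)
b(F) = 5*F**2
q(W) = 1/21
q(b(8)) - R(A(1*4, z), 63) = 1/21 - (-6 - 1*63) = 1/21 - (-6 - 63) = 1/21 - 1*(-69) = 1/21 + 69 = 1450/21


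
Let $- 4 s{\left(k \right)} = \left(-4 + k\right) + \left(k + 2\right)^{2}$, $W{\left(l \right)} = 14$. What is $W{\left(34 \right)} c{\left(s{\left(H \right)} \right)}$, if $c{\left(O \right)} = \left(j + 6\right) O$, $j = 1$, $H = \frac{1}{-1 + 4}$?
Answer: $- \frac{392}{9} \approx -43.556$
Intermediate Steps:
$H = \frac{1}{3} \approx 0.33333$
$s{\left(k \right)} = 1 - \frac{k}{4} - \frac{\left(2 + k\right)^{2}}{4}$ ($s{\left(k \right)} = - \frac{\left(-4 + k\right) + \left(k + 2\right)^{2}}{4} = - \frac{\left(-4 + k\right) + \left(2 + k\right)^{2}}{4} = - \frac{-4 + k + \left(2 + k\right)^{2}}{4} = 1 - \frac{k}{4} - \frac{\left(2 + k\right)^{2}}{4}$)
$c{\left(O \right)} = 7 O$ ($c{\left(O \right)} = \left(1 + 6\right) O = 7 O$)
$W{\left(34 \right)} c{\left(s{\left(H \right)} \right)} = 14 \cdot 7 \left(\left(- \frac{1}{4}\right) \frac{1}{3} \left(5 + \frac{1}{3}\right)\right) = 14 \cdot 7 \left(\left(- \frac{1}{4}\right) \frac{1}{3} \cdot \frac{16}{3}\right) = 14 \cdot 7 \left(- \frac{4}{9}\right) = 14 \left(- \frac{28}{9}\right) = - \frac{392}{9}$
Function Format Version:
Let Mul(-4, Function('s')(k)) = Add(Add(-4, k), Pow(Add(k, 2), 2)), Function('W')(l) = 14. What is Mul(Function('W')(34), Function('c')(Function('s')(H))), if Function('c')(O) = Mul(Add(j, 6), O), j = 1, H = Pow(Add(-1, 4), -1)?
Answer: Rational(-392, 9) ≈ -43.556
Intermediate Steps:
H = Rational(1, 3) (H = Pow(3, -1) = Rational(1, 3) ≈ 0.33333)
Function('s')(k) = Add(1, Mul(Rational(-1, 4), k), Mul(Rational(-1, 4), Pow(Add(2, k), 2))) (Function('s')(k) = Mul(Rational(-1, 4), Add(Add(-4, k), Pow(Add(k, 2), 2))) = Mul(Rational(-1, 4), Add(Add(-4, k), Pow(Add(2, k), 2))) = Mul(Rational(-1, 4), Add(-4, k, Pow(Add(2, k), 2))) = Add(1, Mul(Rational(-1, 4), k), Mul(Rational(-1, 4), Pow(Add(2, k), 2))))
Function('c')(O) = Mul(7, O) (Function('c')(O) = Mul(Add(1, 6), O) = Mul(7, O))
Mul(Function('W')(34), Function('c')(Function('s')(H))) = Mul(14, Mul(7, Mul(Rational(-1, 4), Rational(1, 3), Add(5, Rational(1, 3))))) = Mul(14, Mul(7, Mul(Rational(-1, 4), Rational(1, 3), Rational(16, 3)))) = Mul(14, Mul(7, Rational(-4, 9))) = Mul(14, Rational(-28, 9)) = Rational(-392, 9)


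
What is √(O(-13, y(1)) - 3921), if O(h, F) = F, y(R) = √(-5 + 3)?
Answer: √(-3921 + I*√2) ≈ 0.0113 + 62.618*I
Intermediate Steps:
y(R) = I*√2 (y(R) = √(-2) = I*√2)
√(O(-13, y(1)) - 3921) = √(I*√2 - 3921) = √(-3921 + I*√2)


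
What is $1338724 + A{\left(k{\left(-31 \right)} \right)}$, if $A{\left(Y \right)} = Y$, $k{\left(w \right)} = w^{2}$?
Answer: $1339685$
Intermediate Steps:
$1338724 + A{\left(k{\left(-31 \right)} \right)} = 1338724 + \left(-31\right)^{2} = 1338724 + 961 = 1339685$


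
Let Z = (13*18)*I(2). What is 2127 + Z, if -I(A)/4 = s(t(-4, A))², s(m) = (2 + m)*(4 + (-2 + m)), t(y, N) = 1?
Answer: -73689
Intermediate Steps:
s(m) = (2 + m)² (s(m) = (2 + m)*(2 + m) = (2 + m)²)
I(A) = -324 (I(A) = -4*(2 + 1)⁴ = -4*(3²)² = -4*9² = -4*81 = -324)
Z = -75816 (Z = (13*18)*(-324) = 234*(-324) = -75816)
2127 + Z = 2127 - 75816 = -73689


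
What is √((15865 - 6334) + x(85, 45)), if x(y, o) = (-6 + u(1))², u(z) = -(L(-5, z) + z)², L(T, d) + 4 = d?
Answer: √9631 ≈ 98.138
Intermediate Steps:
L(T, d) = -4 + d
u(z) = -(-4 + 2*z)² (u(z) = -((-4 + z) + z)² = -(-4 + 2*z)²)
x(y, o) = 100 (x(y, o) = (-6 - 4*(-2 + 1)²)² = (-6 - 4*(-1)²)² = (-6 - 4*1)² = (-6 - 4)² = (-10)² = 100)
√((15865 - 6334) + x(85, 45)) = √((15865 - 6334) + 100) = √(9531 + 100) = √9631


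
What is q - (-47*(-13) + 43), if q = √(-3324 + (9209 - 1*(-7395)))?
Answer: -654 + 4*√830 ≈ -538.76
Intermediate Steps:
q = 4*√830 (q = √(-3324 + (9209 + 7395)) = √(-3324 + 16604) = √13280 = 4*√830 ≈ 115.24)
q - (-47*(-13) + 43) = 4*√830 - (-47*(-13) + 43) = 4*√830 - (611 + 43) = 4*√830 - 1*654 = 4*√830 - 654 = -654 + 4*√830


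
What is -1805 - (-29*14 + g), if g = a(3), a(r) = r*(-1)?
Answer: -1396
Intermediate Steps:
a(r) = -r
g = -3 (g = -1*3 = -3)
-1805 - (-29*14 + g) = -1805 - (-29*14 - 3) = -1805 - (-406 - 3) = -1805 - 1*(-409) = -1805 + 409 = -1396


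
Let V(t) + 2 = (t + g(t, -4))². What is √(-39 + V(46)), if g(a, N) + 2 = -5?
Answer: 2*√370 ≈ 38.471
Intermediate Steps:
g(a, N) = -7 (g(a, N) = -2 - 5 = -7)
V(t) = -2 + (-7 + t)² (V(t) = -2 + (t - 7)² = -2 + (-7 + t)²)
√(-39 + V(46)) = √(-39 + (-2 + (-7 + 46)²)) = √(-39 + (-2 + 39²)) = √(-39 + (-2 + 1521)) = √(-39 + 1519) = √1480 = 2*√370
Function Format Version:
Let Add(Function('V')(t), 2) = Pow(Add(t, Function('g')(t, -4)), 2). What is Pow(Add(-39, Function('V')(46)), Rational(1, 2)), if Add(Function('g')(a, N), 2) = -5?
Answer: Mul(2, Pow(370, Rational(1, 2))) ≈ 38.471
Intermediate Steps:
Function('g')(a, N) = -7 (Function('g')(a, N) = Add(-2, -5) = -7)
Function('V')(t) = Add(-2, Pow(Add(-7, t), 2)) (Function('V')(t) = Add(-2, Pow(Add(t, -7), 2)) = Add(-2, Pow(Add(-7, t), 2)))
Pow(Add(-39, Function('V')(46)), Rational(1, 2)) = Pow(Add(-39, Add(-2, Pow(Add(-7, 46), 2))), Rational(1, 2)) = Pow(Add(-39, Add(-2, Pow(39, 2))), Rational(1, 2)) = Pow(Add(-39, Add(-2, 1521)), Rational(1, 2)) = Pow(Add(-39, 1519), Rational(1, 2)) = Pow(1480, Rational(1, 2)) = Mul(2, Pow(370, Rational(1, 2)))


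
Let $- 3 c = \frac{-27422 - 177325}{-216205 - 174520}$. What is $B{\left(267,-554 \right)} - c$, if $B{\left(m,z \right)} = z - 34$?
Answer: $- \frac{229678051}{390725} \approx -587.83$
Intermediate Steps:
$B{\left(m,z \right)} = -34 + z$
$c = - \frac{68249}{390725}$ ($c = - \frac{\left(-27422 - 177325\right) \frac{1}{-216205 - 174520}}{3} = - \frac{\left(-204747\right) \frac{1}{-390725}}{3} = - \frac{\left(-204747\right) \left(- \frac{1}{390725}\right)}{3} = \left(- \frac{1}{3}\right) \frac{204747}{390725} = - \frac{68249}{390725} \approx -0.17467$)
$B{\left(267,-554 \right)} - c = \left(-34 - 554\right) - - \frac{68249}{390725} = -588 + \frac{68249}{390725} = - \frac{229678051}{390725}$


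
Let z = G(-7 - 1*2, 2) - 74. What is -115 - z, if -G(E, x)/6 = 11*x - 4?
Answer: 67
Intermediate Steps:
G(E, x) = 24 - 66*x (G(E, x) = -6*(11*x - 4) = -6*(-4 + 11*x) = 24 - 66*x)
z = -182 (z = (24 - 66*2) - 74 = (24 - 132) - 74 = -108 - 74 = -182)
-115 - z = -115 - 1*(-182) = -115 + 182 = 67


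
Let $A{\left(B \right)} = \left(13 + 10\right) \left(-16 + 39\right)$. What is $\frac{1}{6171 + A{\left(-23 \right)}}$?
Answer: $\frac{1}{6700} \approx 0.00014925$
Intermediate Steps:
$A{\left(B \right)} = 529$ ($A{\left(B \right)} = 23 \cdot 23 = 529$)
$\frac{1}{6171 + A{\left(-23 \right)}} = \frac{1}{6171 + 529} = \frac{1}{6700}$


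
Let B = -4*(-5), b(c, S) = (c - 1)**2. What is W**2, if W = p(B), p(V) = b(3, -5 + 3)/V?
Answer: 1/25 ≈ 0.040000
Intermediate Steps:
b(c, S) = (-1 + c)**2
B = 20
p(V) = 4/V (p(V) = (-1 + 3)**2/V = 2**2/V = 4/V)
W = 1/5 (W = 4/20 = 4*(1/20) = 1/5 ≈ 0.20000)
W**2 = (1/5)**2 = 1/25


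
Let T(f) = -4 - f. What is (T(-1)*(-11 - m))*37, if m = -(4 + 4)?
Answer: 333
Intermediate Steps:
m = -8 (m = -1*8 = -8)
(T(-1)*(-11 - m))*37 = ((-4 - 1*(-1))*(-11 - 1*(-8)))*37 = ((-4 + 1)*(-11 + 8))*37 = -3*(-3)*37 = 9*37 = 333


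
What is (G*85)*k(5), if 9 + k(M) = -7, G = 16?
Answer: -21760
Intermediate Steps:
k(M) = -16 (k(M) = -9 - 7 = -16)
(G*85)*k(5) = (16*85)*(-16) = 1360*(-16) = -21760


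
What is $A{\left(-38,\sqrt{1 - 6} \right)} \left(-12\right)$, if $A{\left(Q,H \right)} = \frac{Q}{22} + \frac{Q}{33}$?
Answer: $\frac{380}{11} \approx 34.545$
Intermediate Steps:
$A{\left(Q,H \right)} = \frac{5 Q}{66}$ ($A{\left(Q,H \right)} = Q \frac{1}{22} + Q \frac{1}{33} = \frac{Q}{22} + \frac{Q}{33} = \frac{5 Q}{66}$)
$A{\left(-38,\sqrt{1 - 6} \right)} \left(-12\right) = \frac{5}{66} \left(-38\right) \left(-12\right) = \left(- \frac{95}{33}\right) \left(-12\right) = \frac{380}{11}$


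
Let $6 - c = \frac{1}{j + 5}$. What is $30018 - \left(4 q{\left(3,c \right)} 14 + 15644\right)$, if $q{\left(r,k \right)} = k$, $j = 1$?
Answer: $\frac{42142}{3} \approx 14047.0$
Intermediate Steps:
$c = \frac{35}{6}$ ($c = 6 - \frac{1}{1 + 5} = 6 - \frac{1}{6} = \frac{35}{6} \approx 5.8333$)
$30018 - \left(4 q{\left(3,c \right)} 14 + 15644\right) = 30018 - \left(4 \cdot \frac{35}{6} \cdot 14 + 15644\right) = 30018 - \left(\frac{70}{3} \cdot 14 + 15644\right) = 30018 - \left(\frac{980}{3} + 15644\right) = 30018 - \frac{47912}{3} = \frac{42142}{3}$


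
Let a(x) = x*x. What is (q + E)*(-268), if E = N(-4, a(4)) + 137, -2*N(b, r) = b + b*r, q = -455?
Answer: 76112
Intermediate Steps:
a(x) = x²
N(b, r) = -b/2 - b*r/2 (N(b, r) = -(b + b*r)/2 = -b/2 - b*r/2)
E = 171 (E = -½*(-4)*(1 + 4²) + 137 = -½*(-4)*(1 + 16) + 137 = -½*(-4)*17 + 137 = 34 + 137 = 171)
(q + E)*(-268) = (-455 + 171)*(-268) = -284*(-268) = 76112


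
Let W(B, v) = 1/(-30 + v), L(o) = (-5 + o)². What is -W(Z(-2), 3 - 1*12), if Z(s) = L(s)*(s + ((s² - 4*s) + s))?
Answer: 1/39 ≈ 0.025641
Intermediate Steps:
Z(s) = (-5 + s)²*(s² - 2*s) (Z(s) = (-5 + s)²*(s + ((s² - 4*s) + s)) = (-5 + s)²*(s + (s² - 3*s)) = (-5 + s)²*(s² - 2*s))
-W(Z(-2), 3 - 1*12) = -1/(-30 + (3 - 1*12)) = -1/(-30 + (3 - 12)) = -1/(-30 - 9) = -1/(-39) = -1*(-1/39) = 1/39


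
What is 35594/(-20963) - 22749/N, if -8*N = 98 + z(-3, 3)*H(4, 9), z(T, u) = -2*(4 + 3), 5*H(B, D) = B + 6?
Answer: 1906303358/733705 ≈ 2598.2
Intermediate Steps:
H(B, D) = 6/5 + B/5 (H(B, D) = (B + 6)/5 = (6 + B)/5 = 6/5 + B/5)
z(T, u) = -14 (z(T, u) = -2*7 = -14)
N = -35/4 (N = -(98 - 14*(6/5 + (⅕)*4))/8 = -(98 - 14*(6/5 + ⅘))/8 = -(98 - 14*2)/8 = -(98 - 28)/8 = -⅛*70 = -35/4 ≈ -8.7500)
35594/(-20963) - 22749/N = 35594/(-20963) - 22749/(-35/4) = 35594*(-1/20963) - 22749*(-4/35) = -35594/20963 + 90996/35 = 1906303358/733705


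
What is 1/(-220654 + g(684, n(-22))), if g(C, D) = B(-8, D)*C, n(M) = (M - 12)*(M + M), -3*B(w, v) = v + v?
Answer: -1/902830 ≈ -1.1076e-6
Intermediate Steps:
B(w, v) = -2*v/3 (B(w, v) = -(v + v)/3 = -2*v/3)
n(M) = 2*M*(-12 + M) (n(M) = (-12 + M)*(2*M) = 2*M*(-12 + M))
g(C, D) = -2*C*D/3 (g(C, D) = (-2*D/3)*C = -2*C*D/3)
1/(-220654 + g(684, n(-22))) = 1/(-220654 - ⅔*684*2*(-22)*(-12 - 22)) = 1/(-220654 - ⅔*684*2*(-22)*(-34)) = 1/(-220654 - ⅔*684*1496) = 1/(-220654 - 682176) = 1/(-902830) = -1/902830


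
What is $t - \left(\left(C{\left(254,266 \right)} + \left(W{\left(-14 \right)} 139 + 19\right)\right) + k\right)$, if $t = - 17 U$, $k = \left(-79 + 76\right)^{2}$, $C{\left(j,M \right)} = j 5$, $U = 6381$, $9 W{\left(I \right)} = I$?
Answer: $- \frac{986029}{9} \approx -1.0956 \cdot 10^{5}$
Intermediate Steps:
$W{\left(I \right)} = \frac{I}{9}$
$C{\left(j,M \right)} = 5 j$
$k = 9$ ($k = \left(-3\right)^{2} = 9$)
$t = -108477$ ($t = \left(-17\right) 6381 = -108477$)
$t - \left(\left(C{\left(254,266 \right)} + \left(W{\left(-14 \right)} 139 + 19\right)\right) + k\right) = -108477 - \left(\left(5 \cdot 254 + \left(\frac{1}{9} \left(-14\right) 139 + 19\right)\right) + 9\right) = -108477 - \left(\left(1270 + \left(\left(- \frac{14}{9}\right) 139 + 19\right)\right) + 9\right) = -108477 - \left(\left(1270 + \left(- \frac{1946}{9} + 19\right)\right) + 9\right) = -108477 - \left(\left(1270 - \frac{1775}{9}\right) + 9\right) = -108477 - \left(\frac{9655}{9} + 9\right) = -108477 - \frac{9736}{9} = - \frac{986029}{9}$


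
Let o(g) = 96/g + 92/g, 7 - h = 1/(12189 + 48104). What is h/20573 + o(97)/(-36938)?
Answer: 639501279084/2222182050288277 ≈ 0.00028778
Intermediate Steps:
h = 422050/60293 (h = 7 - 1/(12189 + 48104) = 7 - 1/60293 = 422050/60293 ≈ 7.0000)
o(g) = 188/g
h/20573 + o(97)/(-36938) = (422050/60293)/20573 + (188/97)/(-36938) = (422050/60293)*(1/20573) + (188*(1/97))*(-1/36938) = 422050/1240407889 + (188/97)*(-1/36938) = 422050/1240407889 - 94/1791493 = 639501279084/2222182050288277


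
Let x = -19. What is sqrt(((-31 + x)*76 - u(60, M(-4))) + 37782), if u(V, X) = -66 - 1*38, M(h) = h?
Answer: sqrt(34086) ≈ 184.62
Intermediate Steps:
u(V, X) = -104 (u(V, X) = -66 - 38 = -104)
sqrt(((-31 + x)*76 - u(60, M(-4))) + 37782) = sqrt(((-31 - 19)*76 - 1*(-104)) + 37782) = sqrt((-50*76 + 104) + 37782) = sqrt((-3800 + 104) + 37782) = sqrt(-3696 + 37782) = sqrt(34086)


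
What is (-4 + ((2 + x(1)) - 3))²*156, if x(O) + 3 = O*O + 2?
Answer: 3900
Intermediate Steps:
x(O) = -1 + O² (x(O) = -3 + (O*O + 2) = -3 + (O² + 2) = -3 + (2 + O²) = -1 + O²)
(-4 + ((2 + x(1)) - 3))²*156 = (-4 + ((2 + (-1 + 1²)) - 3))²*156 = (-4 + ((2 + (-1 + 1)) - 3))²*156 = (-4 + ((2 + 0) - 3))²*156 = (-4 + (2 - 3))²*156 = (-4 - 1)²*156 = (-5)²*156 = 25*156 = 3900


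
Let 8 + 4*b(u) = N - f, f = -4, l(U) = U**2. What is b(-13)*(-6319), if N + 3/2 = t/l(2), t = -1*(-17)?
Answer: 31595/16 ≈ 1974.7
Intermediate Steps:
t = 17
N = 11/4 (N = -3/2 + 17/(2**2) = -3/2 + 17/4 = 11/4 ≈ 2.7500)
b(u) = -5/16 (b(u) = -2 + (11/4 - 1*(-4))/4 = -2 + (11/4 + 4)/4 = -2 + (1/4)*(27/4) = -2 + 27/16 = -5/16)
b(-13)*(-6319) = -5/16*(-6319) = 31595/16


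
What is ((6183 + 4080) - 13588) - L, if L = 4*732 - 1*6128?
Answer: -125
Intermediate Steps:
L = -3200 (L = 2928 - 6128 = -3200)
((6183 + 4080) - 13588) - L = ((6183 + 4080) - 13588) - 1*(-3200) = (10263 - 13588) + 3200 = -3325 + 3200 = -125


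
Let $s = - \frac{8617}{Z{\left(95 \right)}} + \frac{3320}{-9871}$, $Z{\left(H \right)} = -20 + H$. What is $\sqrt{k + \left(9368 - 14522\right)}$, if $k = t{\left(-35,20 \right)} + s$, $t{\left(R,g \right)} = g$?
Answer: $\frac{i \sqrt{115080144094641}}{148065} \approx 72.452 i$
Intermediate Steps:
$s = - \frac{85307407}{740325}$ ($s = - \frac{8617}{-20 + 95} + \frac{3320}{-9871} = - \frac{8617}{75} + 3320 \left(- \frac{1}{9871}\right) = \left(-8617\right) \frac{1}{75} - \frac{3320}{9871} = - \frac{8617}{75} - \frac{3320}{9871} = - \frac{85307407}{740325} \approx -115.23$)
$k = - \frac{70500907}{740325}$ ($k = 20 - \frac{85307407}{740325} = - \frac{70500907}{740325} \approx -95.23$)
$\sqrt{k + \left(9368 - 14522\right)} = \sqrt{- \frac{70500907}{740325} + \left(9368 - 14522\right)} = \sqrt{- \frac{70500907}{740325} - 5154} = \sqrt{- \frac{3886135957}{740325}} = \frac{i \sqrt{115080144094641}}{148065}$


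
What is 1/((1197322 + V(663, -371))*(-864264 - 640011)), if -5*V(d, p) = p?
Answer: -1/1801213168755 ≈ -5.5518e-13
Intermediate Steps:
V(d, p) = -p/5
1/((1197322 + V(663, -371))*(-864264 - 640011)) = 1/((1197322 - 1/5*(-371))*(-864264 - 640011)) = 1/((1197322 + 371/5)*(-1504275)) = 1/((5986981/5)*(-1504275)) = 1/(-1801213168755) = -1/1801213168755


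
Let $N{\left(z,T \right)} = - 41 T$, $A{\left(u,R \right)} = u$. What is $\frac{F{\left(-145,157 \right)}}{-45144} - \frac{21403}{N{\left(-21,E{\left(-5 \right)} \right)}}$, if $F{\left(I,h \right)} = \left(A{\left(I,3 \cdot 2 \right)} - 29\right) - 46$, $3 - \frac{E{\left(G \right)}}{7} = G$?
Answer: $\frac{10985479}{1177848} \approx 9.3267$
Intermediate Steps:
$E{\left(G \right)} = 21 - 7 G$
$F{\left(I,h \right)} = -75 + I$ ($F{\left(I,h \right)} = \left(I - 29\right) - 46 = \left(-29 + I\right) - 46 = -75 + I$)
$\frac{F{\left(-145,157 \right)}}{-45144} - \frac{21403}{N{\left(-21,E{\left(-5 \right)} \right)}} = \frac{-75 - 145}{-45144} - \frac{21403}{\left(-41\right) \left(21 - -35\right)} = \left(-220\right) \left(- \frac{1}{45144}\right) - \frac{21403}{\left(-41\right) \left(21 + 35\right)} = \frac{5}{1026} - \frac{21403}{\left(-41\right) 56} = \frac{5}{1026} - \frac{21403}{-2296} = \frac{5}{1026} - - \frac{21403}{2296} = \frac{5}{1026} + \frac{21403}{2296} = \frac{10985479}{1177848}$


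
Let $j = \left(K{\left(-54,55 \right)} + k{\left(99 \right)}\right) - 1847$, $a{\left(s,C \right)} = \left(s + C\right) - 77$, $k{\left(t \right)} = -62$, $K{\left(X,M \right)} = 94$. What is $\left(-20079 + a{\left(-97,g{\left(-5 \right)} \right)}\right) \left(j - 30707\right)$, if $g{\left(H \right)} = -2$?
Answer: $658733110$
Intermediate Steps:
$a{\left(s,C \right)} = -77 + C + s$ ($a{\left(s,C \right)} = \left(C + s\right) - 77 = -77 + C + s$)
$j = -1815$ ($j = \left(94 - 62\right) - 1847 = 32 - 1847 = -1815$)
$\left(-20079 + a{\left(-97,g{\left(-5 \right)} \right)}\right) \left(j - 30707\right) = \left(-20079 - 176\right) \left(-1815 - 30707\right) = \left(-20079 - 176\right) \left(-32522\right) = \left(-20255\right) \left(-32522\right) = 658733110$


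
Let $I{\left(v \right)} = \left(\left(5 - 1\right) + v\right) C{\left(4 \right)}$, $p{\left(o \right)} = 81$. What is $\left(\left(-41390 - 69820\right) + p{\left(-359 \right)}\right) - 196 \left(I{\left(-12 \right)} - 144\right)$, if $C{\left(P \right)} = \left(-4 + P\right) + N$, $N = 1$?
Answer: $-81337$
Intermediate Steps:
$C{\left(P \right)} = -3 + P$ ($C{\left(P \right)} = \left(-4 + P\right) + 1 = -3 + P$)
$I{\left(v \right)} = 4 + v$ ($I{\left(v \right)} = \left(\left(5 - 1\right) + v\right) \left(-3 + 4\right) = \left(\left(5 - 1\right) + v\right) 1 = \left(4 + v\right) 1 = 4 + v$)
$\left(\left(-41390 - 69820\right) + p{\left(-359 \right)}\right) - 196 \left(I{\left(-12 \right)} - 144\right) = \left(\left(-41390 - 69820\right) + 81\right) - 196 \left(\left(4 - 12\right) - 144\right) = \left(-111210 + 81\right) - 196 \left(-8 - 144\right) = -111129 - -29792 = -111129 + 29792 = -81337$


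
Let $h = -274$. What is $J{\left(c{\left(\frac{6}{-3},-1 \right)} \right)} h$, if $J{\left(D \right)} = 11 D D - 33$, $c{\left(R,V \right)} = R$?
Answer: $-3014$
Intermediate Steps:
$J{\left(D \right)} = -33 + 11 D^{2}$ ($J{\left(D \right)} = 11 D^{2} - 33 = -33 + 11 D^{2}$)
$J{\left(c{\left(\frac{6}{-3},-1 \right)} \right)} h = \left(-33 + 11 \left(\frac{6}{-3}\right)^{2}\right) \left(-274\right) = \left(-33 + 11 \left(6 \left(- \frac{1}{3}\right)\right)^{2}\right) \left(-274\right) = \left(-33 + 11 \left(-2\right)^{2}\right) \left(-274\right) = \left(-33 + 11 \cdot 4\right) \left(-274\right) = \left(-33 + 44\right) \left(-274\right) = 11 \left(-274\right) = -3014$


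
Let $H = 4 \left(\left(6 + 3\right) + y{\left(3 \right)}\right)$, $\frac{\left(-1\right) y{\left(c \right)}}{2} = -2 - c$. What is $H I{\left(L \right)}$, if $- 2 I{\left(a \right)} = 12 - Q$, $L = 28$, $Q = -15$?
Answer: $-1026$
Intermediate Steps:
$I{\left(a \right)} = - \frac{27}{2}$ ($I{\left(a \right)} = - \frac{12 - -15}{2} = - \frac{12 + 15}{2} = \left(- \frac{1}{2}\right) 27 = - \frac{27}{2}$)
$y{\left(c \right)} = 4 + 2 c$ ($y{\left(c \right)} = - 2 \left(-2 - c\right) = 4 + 2 c$)
$H = 76$ ($H = 4 \left(\left(6 + 3\right) + \left(4 + 2 \cdot 3\right)\right) = 4 \left(9 + \left(4 + 6\right)\right) = 4 \left(9 + 10\right) = 4 \cdot 19 = 76$)
$H I{\left(L \right)} = 76 \left(- \frac{27}{2}\right) = -1026$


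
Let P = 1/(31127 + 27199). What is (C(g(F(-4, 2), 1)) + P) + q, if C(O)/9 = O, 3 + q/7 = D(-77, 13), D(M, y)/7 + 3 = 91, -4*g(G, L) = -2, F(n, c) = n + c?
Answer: 125269667/29163 ≈ 4295.5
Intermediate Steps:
F(n, c) = c + n
g(G, L) = ½ (g(G, L) = -¼*(-2) = ½)
D(M, y) = 616 (D(M, y) = -21 + 7*91 = -21 + 637 = 616)
q = 4291 (q = -21 + 7*616 = -21 + 4312 = 4291)
C(O) = 9*O
P = 1/58326 ≈ 1.7145e-5
(C(g(F(-4, 2), 1)) + P) + q = (9*(½) + 1/58326) + 4291 = (9/2 + 1/58326) + 4291 = 131234/29163 + 4291 = 125269667/29163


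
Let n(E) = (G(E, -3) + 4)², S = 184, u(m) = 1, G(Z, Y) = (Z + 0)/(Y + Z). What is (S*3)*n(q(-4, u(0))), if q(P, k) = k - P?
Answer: 23322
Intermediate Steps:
G(Z, Y) = Z/(Y + Z)
n(E) = (4 + E/(-3 + E))² (n(E) = (E/(-3 + E) + 4)² = (4 + E/(-3 + E))²)
(S*3)*n(q(-4, u(0))) = (184*3)*((-12 + 5*(1 - 1*(-4)))²/(-3 + (1 - 1*(-4)))²) = 552*((-12 + 5*(1 + 4))²/(-3 + (1 + 4))²) = 552*((-12 + 5*5)²/(-3 + 5)²) = 552*((-12 + 25)²/2²) = 552*(13²*(¼)) = 552*(169*(¼)) = 552*(169/4) = 23322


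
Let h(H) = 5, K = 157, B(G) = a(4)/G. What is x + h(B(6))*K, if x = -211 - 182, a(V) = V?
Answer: 392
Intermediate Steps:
B(G) = 4/G
x = -393
x + h(B(6))*K = -393 + 5*157 = -393 + 785 = 392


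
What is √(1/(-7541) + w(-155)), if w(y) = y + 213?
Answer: √3298259957/7541 ≈ 7.6158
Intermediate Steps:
w(y) = 213 + y
√(1/(-7541) + w(-155)) = √(1/(-7541) + (213 - 155)) = √(-1/7541 + 58) = √(437377/7541) = √3298259957/7541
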